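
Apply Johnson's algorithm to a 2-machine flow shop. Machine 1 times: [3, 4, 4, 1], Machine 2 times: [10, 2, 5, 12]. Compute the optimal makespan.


Apply Johnson's rule:
  Group 1 (a <= b): [(4, 1, 12), (1, 3, 10), (3, 4, 5)]
  Group 2 (a > b): [(2, 4, 2)]
Optimal job order: [4, 1, 3, 2]
Schedule:
  Job 4: M1 done at 1, M2 done at 13
  Job 1: M1 done at 4, M2 done at 23
  Job 3: M1 done at 8, M2 done at 28
  Job 2: M1 done at 12, M2 done at 30
Makespan = 30

30


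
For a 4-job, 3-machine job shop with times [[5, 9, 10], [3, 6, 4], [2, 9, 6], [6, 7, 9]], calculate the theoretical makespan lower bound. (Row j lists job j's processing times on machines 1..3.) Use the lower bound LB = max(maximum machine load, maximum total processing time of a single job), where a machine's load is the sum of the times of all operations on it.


Machine loads:
  Machine 1: 5 + 3 + 2 + 6 = 16
  Machine 2: 9 + 6 + 9 + 7 = 31
  Machine 3: 10 + 4 + 6 + 9 = 29
Max machine load = 31
Job totals:
  Job 1: 24
  Job 2: 13
  Job 3: 17
  Job 4: 22
Max job total = 24
Lower bound = max(31, 24) = 31

31


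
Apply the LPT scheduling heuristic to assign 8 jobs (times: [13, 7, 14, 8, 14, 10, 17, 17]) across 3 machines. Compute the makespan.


Sort jobs in decreasing order (LPT): [17, 17, 14, 14, 13, 10, 8, 7]
Assign each job to the least loaded machine:
  Machine 1: jobs [17, 13], load = 30
  Machine 2: jobs [17, 10, 8], load = 35
  Machine 3: jobs [14, 14, 7], load = 35
Makespan = max load = 35

35


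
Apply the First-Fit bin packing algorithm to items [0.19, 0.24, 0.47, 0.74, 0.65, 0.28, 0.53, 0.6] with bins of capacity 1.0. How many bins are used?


Place items sequentially using First-Fit:
  Item 0.19 -> new Bin 1
  Item 0.24 -> Bin 1 (now 0.43)
  Item 0.47 -> Bin 1 (now 0.9)
  Item 0.74 -> new Bin 2
  Item 0.65 -> new Bin 3
  Item 0.28 -> Bin 3 (now 0.93)
  Item 0.53 -> new Bin 4
  Item 0.6 -> new Bin 5
Total bins used = 5

5


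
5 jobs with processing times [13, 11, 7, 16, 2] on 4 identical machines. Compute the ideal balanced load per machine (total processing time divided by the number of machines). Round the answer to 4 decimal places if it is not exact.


Total processing time = 13 + 11 + 7 + 16 + 2 = 49
Number of machines = 4
Ideal balanced load = 49 / 4 = 12.25

12.25


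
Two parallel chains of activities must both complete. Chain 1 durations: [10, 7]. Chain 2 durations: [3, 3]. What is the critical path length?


Path A total = 10 + 7 = 17
Path B total = 3 + 3 = 6
Critical path = longest path = max(17, 6) = 17

17


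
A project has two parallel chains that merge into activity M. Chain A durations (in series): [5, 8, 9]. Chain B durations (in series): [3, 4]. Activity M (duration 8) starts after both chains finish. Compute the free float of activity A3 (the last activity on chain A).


ES(A3) = sum of predecessors on chain A = 13
EF(A3) = ES + duration = 13 + 9 = 22
Successor of A3 is M. ES(M) = max(sum(A), sum(B)) = max(22, 7) = 22
Free float = ES(successor) - EF(current) = 22 - 22 = 0

0


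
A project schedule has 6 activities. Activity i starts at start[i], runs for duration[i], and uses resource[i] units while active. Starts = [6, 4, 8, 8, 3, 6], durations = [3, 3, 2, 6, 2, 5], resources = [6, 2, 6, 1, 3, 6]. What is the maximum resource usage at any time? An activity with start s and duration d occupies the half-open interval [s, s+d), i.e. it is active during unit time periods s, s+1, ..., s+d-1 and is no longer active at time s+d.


Each activity i is active on [start_i, start_i + duration_i).
Compute total resource usage per time slot:
  t=0: active resources = [], total = 0
  t=1: active resources = [], total = 0
  t=2: active resources = [], total = 0
  t=3: active resources = [3], total = 3
  t=4: active resources = [2, 3], total = 5
  t=5: active resources = [2], total = 2
  t=6: active resources = [6, 2, 6], total = 14
  t=7: active resources = [6, 6], total = 12
  t=8: active resources = [6, 6, 1, 6], total = 19
  t=9: active resources = [6, 1, 6], total = 13
  t=10: active resources = [1, 6], total = 7
  t=11: active resources = [1], total = 1
  t=12: active resources = [1], total = 1
  t=13: active resources = [1], total = 1
Peak resource demand = 19

19


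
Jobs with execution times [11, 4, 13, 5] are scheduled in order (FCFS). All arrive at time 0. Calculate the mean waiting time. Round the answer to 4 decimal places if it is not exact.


FCFS order (as given): [11, 4, 13, 5]
Waiting times:
  Job 1: wait = 0
  Job 2: wait = 11
  Job 3: wait = 15
  Job 4: wait = 28
Sum of waiting times = 54
Average waiting time = 54/4 = 13.5

13.5


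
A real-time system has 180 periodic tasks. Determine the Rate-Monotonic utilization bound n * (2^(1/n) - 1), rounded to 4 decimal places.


Compute 2^(1/180) = 1.0038582416
Subtract 1: 1.0038582416 - 1 = 0.0038582416
Multiply by n: 180 * 0.0038582416 = 0.6944834880
Round to 4 dp: 0.6945

0.6945


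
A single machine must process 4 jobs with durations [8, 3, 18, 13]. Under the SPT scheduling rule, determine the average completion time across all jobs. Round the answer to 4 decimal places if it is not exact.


Sort jobs by processing time (SPT order): [3, 8, 13, 18]
Compute completion times sequentially:
  Job 1: processing = 3, completes at 3
  Job 2: processing = 8, completes at 11
  Job 3: processing = 13, completes at 24
  Job 4: processing = 18, completes at 42
Sum of completion times = 80
Average completion time = 80/4 = 20.0

20.0


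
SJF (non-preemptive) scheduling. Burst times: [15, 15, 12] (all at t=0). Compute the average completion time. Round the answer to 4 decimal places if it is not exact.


SJF order (ascending): [12, 15, 15]
Completion times:
  Job 1: burst=12, C=12
  Job 2: burst=15, C=27
  Job 3: burst=15, C=42
Average completion = 81/3 = 27.0

27.0


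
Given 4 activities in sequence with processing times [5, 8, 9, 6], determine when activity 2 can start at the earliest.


Activity 2 starts after activities 1 through 1 complete.
Predecessor durations: [5]
ES = 5 = 5

5


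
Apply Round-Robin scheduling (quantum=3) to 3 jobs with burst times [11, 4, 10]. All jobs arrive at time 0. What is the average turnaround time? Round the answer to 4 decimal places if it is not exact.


Time quantum = 3
Execution trace:
  J1 runs 3 units, time = 3
  J2 runs 3 units, time = 6
  J3 runs 3 units, time = 9
  J1 runs 3 units, time = 12
  J2 runs 1 units, time = 13
  J3 runs 3 units, time = 16
  J1 runs 3 units, time = 19
  J3 runs 3 units, time = 22
  J1 runs 2 units, time = 24
  J3 runs 1 units, time = 25
Finish times: [24, 13, 25]
Average turnaround = 62/3 = 20.6667

20.6667


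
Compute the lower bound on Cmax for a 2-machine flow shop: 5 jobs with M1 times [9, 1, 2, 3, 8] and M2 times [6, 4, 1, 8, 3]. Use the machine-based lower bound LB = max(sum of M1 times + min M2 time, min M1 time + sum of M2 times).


LB1 = sum(M1 times) + min(M2 times) = 23 + 1 = 24
LB2 = min(M1 times) + sum(M2 times) = 1 + 22 = 23
Lower bound = max(LB1, LB2) = max(24, 23) = 24

24


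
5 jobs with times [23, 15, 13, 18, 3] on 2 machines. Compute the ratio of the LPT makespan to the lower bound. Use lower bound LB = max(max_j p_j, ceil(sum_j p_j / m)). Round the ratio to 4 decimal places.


LPT order: [23, 18, 15, 13, 3]
Machine loads after assignment: [36, 36]
LPT makespan = 36
Lower bound = max(max_job, ceil(total/2)) = max(23, 36) = 36
Ratio = 36 / 36 = 1.0

1.0


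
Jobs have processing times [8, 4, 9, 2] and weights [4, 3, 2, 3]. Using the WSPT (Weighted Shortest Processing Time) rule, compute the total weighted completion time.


Compute p/w ratios and sort ascending (WSPT): [(2, 3), (4, 3), (8, 4), (9, 2)]
Compute weighted completion times:
  Job (p=2,w=3): C=2, w*C=3*2=6
  Job (p=4,w=3): C=6, w*C=3*6=18
  Job (p=8,w=4): C=14, w*C=4*14=56
  Job (p=9,w=2): C=23, w*C=2*23=46
Total weighted completion time = 126

126


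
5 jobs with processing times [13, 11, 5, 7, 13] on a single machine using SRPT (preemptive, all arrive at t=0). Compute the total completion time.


Since all jobs arrive at t=0, SRPT equals SPT ordering.
SPT order: [5, 7, 11, 13, 13]
Completion times:
  Job 1: p=5, C=5
  Job 2: p=7, C=12
  Job 3: p=11, C=23
  Job 4: p=13, C=36
  Job 5: p=13, C=49
Total completion time = 5 + 12 + 23 + 36 + 49 = 125

125


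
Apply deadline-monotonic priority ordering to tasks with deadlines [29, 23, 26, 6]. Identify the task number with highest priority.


Sort tasks by relative deadline (ascending):
  Task 4: deadline = 6
  Task 2: deadline = 23
  Task 3: deadline = 26
  Task 1: deadline = 29
Priority order (highest first): [4, 2, 3, 1]
Highest priority task = 4

4


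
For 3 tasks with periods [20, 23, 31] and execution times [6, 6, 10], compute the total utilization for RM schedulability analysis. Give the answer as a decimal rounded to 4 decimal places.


Compute individual utilizations (exact fractions):
  Task 1: C/T = 6/20 = 3/10 (approx. 0.3)
  Task 2: C/T = 6/23 (approx. 0.2609)
  Task 3: C/T = 10/31 (approx. 0.3226)
Total utilization U = 3/10 + 6/23 + 10/31 = 6299/7130
Rounded to 4 decimal places: U = 0.8835
RM (Liu & Layland) bound for 3 tasks = 0.779763; compare with U = 6299/7130 (approx. 0.883450)
bound < U <= 1, so the RM sufficient condition is not met (inconclusive; an exact test such as response-time analysis is needed).

0.8835


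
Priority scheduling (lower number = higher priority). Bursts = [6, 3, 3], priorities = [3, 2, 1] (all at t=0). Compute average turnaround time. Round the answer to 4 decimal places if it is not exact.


Sort by priority (ascending = highest first):
Order: [(1, 3), (2, 3), (3, 6)]
Completion times:
  Priority 1, burst=3, C=3
  Priority 2, burst=3, C=6
  Priority 3, burst=6, C=12
Average turnaround = 21/3 = 7.0

7.0


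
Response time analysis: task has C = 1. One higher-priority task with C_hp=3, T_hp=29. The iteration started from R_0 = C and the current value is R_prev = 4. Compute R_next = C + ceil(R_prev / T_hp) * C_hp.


R_next = C + ceil(R_prev / T_hp) * C_hp
ceil(4 / 29) = ceil(0.1379) = 1
Interference = 1 * 3 = 3
R_next = 1 + 3 = 4
R_next = R_prev, so the iteration has converged (response time = 4).

4


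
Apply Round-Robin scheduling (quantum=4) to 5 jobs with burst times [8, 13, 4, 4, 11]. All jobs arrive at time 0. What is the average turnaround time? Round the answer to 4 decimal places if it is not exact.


Time quantum = 4
Execution trace:
  J1 runs 4 units, time = 4
  J2 runs 4 units, time = 8
  J3 runs 4 units, time = 12
  J4 runs 4 units, time = 16
  J5 runs 4 units, time = 20
  J1 runs 4 units, time = 24
  J2 runs 4 units, time = 28
  J5 runs 4 units, time = 32
  J2 runs 4 units, time = 36
  J5 runs 3 units, time = 39
  J2 runs 1 units, time = 40
Finish times: [24, 40, 12, 16, 39]
Average turnaround = 131/5 = 26.2

26.2


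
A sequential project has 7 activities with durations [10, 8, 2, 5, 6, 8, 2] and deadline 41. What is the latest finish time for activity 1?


LF(activity 1) = deadline - sum of successor durations
Successors: activities 2 through 7 with durations [8, 2, 5, 6, 8, 2]
Sum of successor durations = 31
LF = 41 - 31 = 10

10


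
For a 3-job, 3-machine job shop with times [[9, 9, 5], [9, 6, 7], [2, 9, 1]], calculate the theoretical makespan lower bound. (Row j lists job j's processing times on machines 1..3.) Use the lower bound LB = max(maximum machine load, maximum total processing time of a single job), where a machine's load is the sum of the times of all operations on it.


Machine loads:
  Machine 1: 9 + 9 + 2 = 20
  Machine 2: 9 + 6 + 9 = 24
  Machine 3: 5 + 7 + 1 = 13
Max machine load = 24
Job totals:
  Job 1: 23
  Job 2: 22
  Job 3: 12
Max job total = 23
Lower bound = max(24, 23) = 24

24


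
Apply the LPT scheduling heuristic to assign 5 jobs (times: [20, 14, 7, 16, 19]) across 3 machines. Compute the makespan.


Sort jobs in decreasing order (LPT): [20, 19, 16, 14, 7]
Assign each job to the least loaded machine:
  Machine 1: jobs [20], load = 20
  Machine 2: jobs [19, 7], load = 26
  Machine 3: jobs [16, 14], load = 30
Makespan = max load = 30

30


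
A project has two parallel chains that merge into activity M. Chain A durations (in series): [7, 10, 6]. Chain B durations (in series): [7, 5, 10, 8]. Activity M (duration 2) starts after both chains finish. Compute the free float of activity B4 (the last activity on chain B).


ES(B4) = sum of predecessors on chain B = 22
EF(B4) = ES + duration = 22 + 8 = 30
Successor of B4 is M. ES(M) = max(sum(A), sum(B)) = max(23, 30) = 30
Free float = ES(successor) - EF(current) = 30 - 30 = 0

0


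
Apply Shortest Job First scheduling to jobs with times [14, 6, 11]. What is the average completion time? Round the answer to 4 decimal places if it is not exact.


SJF order (ascending): [6, 11, 14]
Completion times:
  Job 1: burst=6, C=6
  Job 2: burst=11, C=17
  Job 3: burst=14, C=31
Average completion = 54/3 = 18.0

18.0


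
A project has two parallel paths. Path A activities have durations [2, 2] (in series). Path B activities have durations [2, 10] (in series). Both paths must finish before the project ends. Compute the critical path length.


Path A total = 2 + 2 = 4
Path B total = 2 + 10 = 12
Critical path = longest path = max(4, 12) = 12

12


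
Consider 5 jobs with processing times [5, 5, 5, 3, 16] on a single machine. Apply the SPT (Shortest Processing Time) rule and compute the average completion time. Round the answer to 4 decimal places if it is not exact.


Sort jobs by processing time (SPT order): [3, 5, 5, 5, 16]
Compute completion times sequentially:
  Job 1: processing = 3, completes at 3
  Job 2: processing = 5, completes at 8
  Job 3: processing = 5, completes at 13
  Job 4: processing = 5, completes at 18
  Job 5: processing = 16, completes at 34
Sum of completion times = 76
Average completion time = 76/5 = 15.2

15.2


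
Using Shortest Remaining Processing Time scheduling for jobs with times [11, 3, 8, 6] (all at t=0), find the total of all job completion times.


Since all jobs arrive at t=0, SRPT equals SPT ordering.
SPT order: [3, 6, 8, 11]
Completion times:
  Job 1: p=3, C=3
  Job 2: p=6, C=9
  Job 3: p=8, C=17
  Job 4: p=11, C=28
Total completion time = 3 + 9 + 17 + 28 = 57

57


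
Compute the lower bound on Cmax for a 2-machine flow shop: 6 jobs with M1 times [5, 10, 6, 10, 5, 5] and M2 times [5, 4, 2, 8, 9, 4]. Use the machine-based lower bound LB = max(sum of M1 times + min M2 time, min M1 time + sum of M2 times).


LB1 = sum(M1 times) + min(M2 times) = 41 + 2 = 43
LB2 = min(M1 times) + sum(M2 times) = 5 + 32 = 37
Lower bound = max(LB1, LB2) = max(43, 37) = 43

43


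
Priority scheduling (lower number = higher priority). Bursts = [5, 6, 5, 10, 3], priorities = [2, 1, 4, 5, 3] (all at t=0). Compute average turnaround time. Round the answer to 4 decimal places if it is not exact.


Sort by priority (ascending = highest first):
Order: [(1, 6), (2, 5), (3, 3), (4, 5), (5, 10)]
Completion times:
  Priority 1, burst=6, C=6
  Priority 2, burst=5, C=11
  Priority 3, burst=3, C=14
  Priority 4, burst=5, C=19
  Priority 5, burst=10, C=29
Average turnaround = 79/5 = 15.8

15.8


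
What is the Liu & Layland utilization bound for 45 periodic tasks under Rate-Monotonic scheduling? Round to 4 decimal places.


Compute 2^(1/45) = 1.0155225125
Subtract 1: 1.0155225125 - 1 = 0.0155225125
Multiply by n: 45 * 0.0155225125 = 0.6985130625
Round to 4 dp: 0.6985

0.6985


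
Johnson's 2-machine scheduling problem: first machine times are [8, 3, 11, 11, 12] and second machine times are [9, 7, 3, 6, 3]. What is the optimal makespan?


Apply Johnson's rule:
  Group 1 (a <= b): [(2, 3, 7), (1, 8, 9)]
  Group 2 (a > b): [(4, 11, 6), (3, 11, 3), (5, 12, 3)]
Optimal job order: [2, 1, 4, 3, 5]
Schedule:
  Job 2: M1 done at 3, M2 done at 10
  Job 1: M1 done at 11, M2 done at 20
  Job 4: M1 done at 22, M2 done at 28
  Job 3: M1 done at 33, M2 done at 36
  Job 5: M1 done at 45, M2 done at 48
Makespan = 48

48


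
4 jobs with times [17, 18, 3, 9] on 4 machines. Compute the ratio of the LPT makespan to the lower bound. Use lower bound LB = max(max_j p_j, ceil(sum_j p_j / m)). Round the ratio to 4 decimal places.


LPT order: [18, 17, 9, 3]
Machine loads after assignment: [18, 17, 9, 3]
LPT makespan = 18
Lower bound = max(max_job, ceil(total/4)) = max(18, 12) = 18
Ratio = 18 / 18 = 1.0

1.0


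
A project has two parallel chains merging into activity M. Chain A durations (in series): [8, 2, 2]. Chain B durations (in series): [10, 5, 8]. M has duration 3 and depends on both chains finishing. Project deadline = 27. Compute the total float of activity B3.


Forward pass: ES(B3) = sum of predecessors on chain B = 15
EF = ES + duration = 15 + 8 = 23
Backward pass: LF(M) = deadline = 27; LS(M) = 27 - 3 = 24
LF(B3) = LS(M) - sum(successors on chain B) = 24 - 0 = 24
LS = LF - duration = 24 - 8 = 16
Total float = LS - ES = 16 - 15 = 1

1


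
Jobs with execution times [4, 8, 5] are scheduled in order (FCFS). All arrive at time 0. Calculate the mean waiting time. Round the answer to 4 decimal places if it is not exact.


FCFS order (as given): [4, 8, 5]
Waiting times:
  Job 1: wait = 0
  Job 2: wait = 4
  Job 3: wait = 12
Sum of waiting times = 16
Average waiting time = 16/3 = 5.3333

5.3333


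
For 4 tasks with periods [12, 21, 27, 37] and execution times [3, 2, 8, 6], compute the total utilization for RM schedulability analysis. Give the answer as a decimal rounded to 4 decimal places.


Compute individual utilizations (exact fractions):
  Task 1: C/T = 3/12 = 1/4 (approx. 0.25)
  Task 2: C/T = 2/21 (approx. 0.0952)
  Task 3: C/T = 8/27 (approx. 0.2963)
  Task 4: C/T = 6/37 (approx. 0.1622)
Total utilization U = 1/4 + 2/21 + 8/27 + 6/37 = 22481/27972
Rounded to 4 decimal places: U = 0.8037
RM (Liu & Layland) bound for 4 tasks = 0.756828; compare with U = 22481/27972 (approx. 0.803697)
bound < U <= 1, so the RM sufficient condition is not met (inconclusive; an exact test such as response-time analysis is needed).

0.8037


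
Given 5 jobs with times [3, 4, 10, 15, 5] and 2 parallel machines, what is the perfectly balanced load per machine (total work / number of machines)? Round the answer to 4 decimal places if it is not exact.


Total processing time = 3 + 4 + 10 + 15 + 5 = 37
Number of machines = 2
Ideal balanced load = 37 / 2 = 18.5

18.5


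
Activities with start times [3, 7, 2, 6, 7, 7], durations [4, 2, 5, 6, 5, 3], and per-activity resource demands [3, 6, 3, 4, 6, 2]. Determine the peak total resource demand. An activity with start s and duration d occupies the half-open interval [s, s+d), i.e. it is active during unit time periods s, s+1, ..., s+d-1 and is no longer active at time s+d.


Each activity i is active on [start_i, start_i + duration_i).
Compute total resource usage per time slot:
  t=0: active resources = [], total = 0
  t=1: active resources = [], total = 0
  t=2: active resources = [3], total = 3
  t=3: active resources = [3, 3], total = 6
  t=4: active resources = [3, 3], total = 6
  t=5: active resources = [3, 3], total = 6
  t=6: active resources = [3, 3, 4], total = 10
  t=7: active resources = [6, 4, 6, 2], total = 18
  t=8: active resources = [6, 4, 6, 2], total = 18
  t=9: active resources = [4, 6, 2], total = 12
  t=10: active resources = [4, 6], total = 10
  t=11: active resources = [4, 6], total = 10
Peak resource demand = 18

18


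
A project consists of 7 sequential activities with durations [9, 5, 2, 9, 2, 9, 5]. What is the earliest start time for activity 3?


Activity 3 starts after activities 1 through 2 complete.
Predecessor durations: [9, 5]
ES = 9 + 5 = 14

14


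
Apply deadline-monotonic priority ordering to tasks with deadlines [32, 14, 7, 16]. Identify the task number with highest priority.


Sort tasks by relative deadline (ascending):
  Task 3: deadline = 7
  Task 2: deadline = 14
  Task 4: deadline = 16
  Task 1: deadline = 32
Priority order (highest first): [3, 2, 4, 1]
Highest priority task = 3

3


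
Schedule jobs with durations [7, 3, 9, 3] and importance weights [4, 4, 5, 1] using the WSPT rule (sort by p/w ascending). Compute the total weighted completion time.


Compute p/w ratios and sort ascending (WSPT): [(3, 4), (7, 4), (9, 5), (3, 1)]
Compute weighted completion times:
  Job (p=3,w=4): C=3, w*C=4*3=12
  Job (p=7,w=4): C=10, w*C=4*10=40
  Job (p=9,w=5): C=19, w*C=5*19=95
  Job (p=3,w=1): C=22, w*C=1*22=22
Total weighted completion time = 169

169


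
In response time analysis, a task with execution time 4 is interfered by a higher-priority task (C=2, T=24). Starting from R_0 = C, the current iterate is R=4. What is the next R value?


R_next = C + ceil(R_prev / T_hp) * C_hp
ceil(4 / 24) = ceil(0.1667) = 1
Interference = 1 * 2 = 2
R_next = 4 + 2 = 6

6


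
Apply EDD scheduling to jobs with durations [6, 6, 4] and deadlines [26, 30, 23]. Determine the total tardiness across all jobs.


Sort by due date (EDD order): [(4, 23), (6, 26), (6, 30)]
Compute completion times and tardiness:
  Job 1: p=4, d=23, C=4, tardiness=max(0,4-23)=0
  Job 2: p=6, d=26, C=10, tardiness=max(0,10-26)=0
  Job 3: p=6, d=30, C=16, tardiness=max(0,16-30)=0
Total tardiness = 0

0


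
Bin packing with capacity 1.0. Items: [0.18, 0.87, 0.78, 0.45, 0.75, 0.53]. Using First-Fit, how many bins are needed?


Place items sequentially using First-Fit:
  Item 0.18 -> new Bin 1
  Item 0.87 -> new Bin 2
  Item 0.78 -> Bin 1 (now 0.96)
  Item 0.45 -> new Bin 3
  Item 0.75 -> new Bin 4
  Item 0.53 -> Bin 3 (now 0.98)
Total bins used = 4

4


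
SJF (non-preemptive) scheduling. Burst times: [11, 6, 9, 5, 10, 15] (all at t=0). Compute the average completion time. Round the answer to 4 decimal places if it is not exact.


SJF order (ascending): [5, 6, 9, 10, 11, 15]
Completion times:
  Job 1: burst=5, C=5
  Job 2: burst=6, C=11
  Job 3: burst=9, C=20
  Job 4: burst=10, C=30
  Job 5: burst=11, C=41
  Job 6: burst=15, C=56
Average completion = 163/6 = 27.1667

27.1667


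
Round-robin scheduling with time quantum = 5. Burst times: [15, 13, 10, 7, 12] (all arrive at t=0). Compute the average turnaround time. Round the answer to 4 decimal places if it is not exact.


Time quantum = 5
Execution trace:
  J1 runs 5 units, time = 5
  J2 runs 5 units, time = 10
  J3 runs 5 units, time = 15
  J4 runs 5 units, time = 20
  J5 runs 5 units, time = 25
  J1 runs 5 units, time = 30
  J2 runs 5 units, time = 35
  J3 runs 5 units, time = 40
  J4 runs 2 units, time = 42
  J5 runs 5 units, time = 47
  J1 runs 5 units, time = 52
  J2 runs 3 units, time = 55
  J5 runs 2 units, time = 57
Finish times: [52, 55, 40, 42, 57]
Average turnaround = 246/5 = 49.2

49.2


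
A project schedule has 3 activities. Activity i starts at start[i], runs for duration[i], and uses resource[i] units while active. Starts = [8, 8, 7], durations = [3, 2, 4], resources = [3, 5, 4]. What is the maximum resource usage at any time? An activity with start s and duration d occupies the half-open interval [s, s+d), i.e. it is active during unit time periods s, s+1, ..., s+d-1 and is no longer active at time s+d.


Each activity i is active on [start_i, start_i + duration_i).
Compute total resource usage per time slot:
  t=0: active resources = [], total = 0
  t=1: active resources = [], total = 0
  t=2: active resources = [], total = 0
  t=3: active resources = [], total = 0
  t=4: active resources = [], total = 0
  t=5: active resources = [], total = 0
  t=6: active resources = [], total = 0
  t=7: active resources = [4], total = 4
  t=8: active resources = [3, 5, 4], total = 12
  t=9: active resources = [3, 5, 4], total = 12
  t=10: active resources = [3, 4], total = 7
Peak resource demand = 12

12


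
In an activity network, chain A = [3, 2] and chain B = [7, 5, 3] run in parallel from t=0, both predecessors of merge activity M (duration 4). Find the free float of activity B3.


ES(B3) = sum of predecessors on chain B = 12
EF(B3) = ES + duration = 12 + 3 = 15
Successor of B3 is M. ES(M) = max(sum(A), sum(B)) = max(5, 15) = 15
Free float = ES(successor) - EF(current) = 15 - 15 = 0

0


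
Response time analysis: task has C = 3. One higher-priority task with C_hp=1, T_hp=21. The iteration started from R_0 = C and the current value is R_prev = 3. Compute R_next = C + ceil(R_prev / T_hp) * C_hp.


R_next = C + ceil(R_prev / T_hp) * C_hp
ceil(3 / 21) = ceil(0.1429) = 1
Interference = 1 * 1 = 1
R_next = 3 + 1 = 4

4


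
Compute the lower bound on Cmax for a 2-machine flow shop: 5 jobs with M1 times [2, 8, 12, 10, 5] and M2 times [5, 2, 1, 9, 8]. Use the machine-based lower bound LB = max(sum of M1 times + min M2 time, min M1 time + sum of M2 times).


LB1 = sum(M1 times) + min(M2 times) = 37 + 1 = 38
LB2 = min(M1 times) + sum(M2 times) = 2 + 25 = 27
Lower bound = max(LB1, LB2) = max(38, 27) = 38

38


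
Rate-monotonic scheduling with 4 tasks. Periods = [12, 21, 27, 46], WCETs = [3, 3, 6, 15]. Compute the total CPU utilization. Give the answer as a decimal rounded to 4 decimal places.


Compute individual utilizations (exact fractions):
  Task 1: C/T = 3/12 = 1/4 (approx. 0.25)
  Task 2: C/T = 3/21 = 1/7 (approx. 0.1429)
  Task 3: C/T = 6/27 = 2/9 (approx. 0.2222)
  Task 4: C/T = 15/46 (approx. 0.3261)
Total utilization U = 1/4 + 1/7 + 2/9 + 15/46 = 5455/5796
Rounded to 4 decimal places: U = 0.9412
RM (Liu & Layland) bound for 4 tasks = 0.756828; compare with U = 5455/5796 (approx. 0.941166)
bound < U <= 1, so the RM sufficient condition is not met (inconclusive; an exact test such as response-time analysis is needed).

0.9412


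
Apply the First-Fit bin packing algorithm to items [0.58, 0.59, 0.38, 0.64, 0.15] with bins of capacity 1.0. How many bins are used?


Place items sequentially using First-Fit:
  Item 0.58 -> new Bin 1
  Item 0.59 -> new Bin 2
  Item 0.38 -> Bin 1 (now 0.96)
  Item 0.64 -> new Bin 3
  Item 0.15 -> Bin 2 (now 0.74)
Total bins used = 3

3


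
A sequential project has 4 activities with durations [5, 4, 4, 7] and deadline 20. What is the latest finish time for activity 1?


LF(activity 1) = deadline - sum of successor durations
Successors: activities 2 through 4 with durations [4, 4, 7]
Sum of successor durations = 15
LF = 20 - 15 = 5

5


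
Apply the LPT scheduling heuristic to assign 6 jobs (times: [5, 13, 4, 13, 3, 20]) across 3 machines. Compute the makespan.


Sort jobs in decreasing order (LPT): [20, 13, 13, 5, 4, 3]
Assign each job to the least loaded machine:
  Machine 1: jobs [20], load = 20
  Machine 2: jobs [13, 5], load = 18
  Machine 3: jobs [13, 4, 3], load = 20
Makespan = max load = 20

20


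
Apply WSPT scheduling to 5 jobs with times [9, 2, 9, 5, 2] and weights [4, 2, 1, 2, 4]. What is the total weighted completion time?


Compute p/w ratios and sort ascending (WSPT): [(2, 4), (2, 2), (9, 4), (5, 2), (9, 1)]
Compute weighted completion times:
  Job (p=2,w=4): C=2, w*C=4*2=8
  Job (p=2,w=2): C=4, w*C=2*4=8
  Job (p=9,w=4): C=13, w*C=4*13=52
  Job (p=5,w=2): C=18, w*C=2*18=36
  Job (p=9,w=1): C=27, w*C=1*27=27
Total weighted completion time = 131

131


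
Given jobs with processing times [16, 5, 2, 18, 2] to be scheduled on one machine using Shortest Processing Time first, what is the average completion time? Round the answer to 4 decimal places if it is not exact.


Sort jobs by processing time (SPT order): [2, 2, 5, 16, 18]
Compute completion times sequentially:
  Job 1: processing = 2, completes at 2
  Job 2: processing = 2, completes at 4
  Job 3: processing = 5, completes at 9
  Job 4: processing = 16, completes at 25
  Job 5: processing = 18, completes at 43
Sum of completion times = 83
Average completion time = 83/5 = 16.6

16.6


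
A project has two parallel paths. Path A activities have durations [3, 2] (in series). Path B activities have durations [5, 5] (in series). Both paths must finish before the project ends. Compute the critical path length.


Path A total = 3 + 2 = 5
Path B total = 5 + 5 = 10
Critical path = longest path = max(5, 10) = 10

10


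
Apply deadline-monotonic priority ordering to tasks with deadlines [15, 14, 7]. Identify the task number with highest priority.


Sort tasks by relative deadline (ascending):
  Task 3: deadline = 7
  Task 2: deadline = 14
  Task 1: deadline = 15
Priority order (highest first): [3, 2, 1]
Highest priority task = 3

3


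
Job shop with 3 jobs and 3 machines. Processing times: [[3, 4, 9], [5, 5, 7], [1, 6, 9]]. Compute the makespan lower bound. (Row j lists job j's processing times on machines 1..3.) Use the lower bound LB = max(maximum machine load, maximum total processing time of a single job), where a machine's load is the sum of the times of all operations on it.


Machine loads:
  Machine 1: 3 + 5 + 1 = 9
  Machine 2: 4 + 5 + 6 = 15
  Machine 3: 9 + 7 + 9 = 25
Max machine load = 25
Job totals:
  Job 1: 16
  Job 2: 17
  Job 3: 16
Max job total = 17
Lower bound = max(25, 17) = 25

25


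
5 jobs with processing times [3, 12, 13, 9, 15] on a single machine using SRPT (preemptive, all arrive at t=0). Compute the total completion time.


Since all jobs arrive at t=0, SRPT equals SPT ordering.
SPT order: [3, 9, 12, 13, 15]
Completion times:
  Job 1: p=3, C=3
  Job 2: p=9, C=12
  Job 3: p=12, C=24
  Job 4: p=13, C=37
  Job 5: p=15, C=52
Total completion time = 3 + 12 + 24 + 37 + 52 = 128

128


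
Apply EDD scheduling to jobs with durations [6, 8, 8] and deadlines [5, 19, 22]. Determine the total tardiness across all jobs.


Sort by due date (EDD order): [(6, 5), (8, 19), (8, 22)]
Compute completion times and tardiness:
  Job 1: p=6, d=5, C=6, tardiness=max(0,6-5)=1
  Job 2: p=8, d=19, C=14, tardiness=max(0,14-19)=0
  Job 3: p=8, d=22, C=22, tardiness=max(0,22-22)=0
Total tardiness = 1

1


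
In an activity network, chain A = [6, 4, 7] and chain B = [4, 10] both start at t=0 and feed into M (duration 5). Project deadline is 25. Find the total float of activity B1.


Forward pass: ES(B1) = sum of predecessors on chain B = 0
EF = ES + duration = 0 + 4 = 4
Backward pass: LF(M) = deadline = 25; LS(M) = 25 - 5 = 20
LF(B1) = LS(M) - sum(successors on chain B) = 20 - 10 = 10
LS = LF - duration = 10 - 4 = 6
Total float = LS - ES = 6 - 0 = 6

6


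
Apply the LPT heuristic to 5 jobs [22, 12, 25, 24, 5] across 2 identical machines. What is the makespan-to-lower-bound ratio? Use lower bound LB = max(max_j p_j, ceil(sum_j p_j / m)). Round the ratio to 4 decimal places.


LPT order: [25, 24, 22, 12, 5]
Machine loads after assignment: [42, 46]
LPT makespan = 46
Lower bound = max(max_job, ceil(total/2)) = max(25, 44) = 44
Ratio = 46 / 44 = 1.0455

1.0455


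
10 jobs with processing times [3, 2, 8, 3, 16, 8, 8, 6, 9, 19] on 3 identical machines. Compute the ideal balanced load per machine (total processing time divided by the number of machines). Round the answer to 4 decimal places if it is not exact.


Total processing time = 3 + 2 + 8 + 3 + 16 + 8 + 8 + 6 + 9 + 19 = 82
Number of machines = 3
Ideal balanced load = 82 / 3 = 27.3333

27.3333


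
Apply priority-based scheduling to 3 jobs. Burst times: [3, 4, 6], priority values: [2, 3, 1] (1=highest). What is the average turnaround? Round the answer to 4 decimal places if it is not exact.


Sort by priority (ascending = highest first):
Order: [(1, 6), (2, 3), (3, 4)]
Completion times:
  Priority 1, burst=6, C=6
  Priority 2, burst=3, C=9
  Priority 3, burst=4, C=13
Average turnaround = 28/3 = 9.3333

9.3333


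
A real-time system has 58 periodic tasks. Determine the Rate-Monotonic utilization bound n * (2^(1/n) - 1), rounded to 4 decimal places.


Compute 2^(1/58) = 1.0120225098
Subtract 1: 1.0120225098 - 1 = 0.0120225098
Multiply by n: 58 * 0.0120225098 = 0.6973055684
Round to 4 dp: 0.6973

0.6973


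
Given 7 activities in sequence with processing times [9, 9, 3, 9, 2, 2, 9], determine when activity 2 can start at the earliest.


Activity 2 starts after activities 1 through 1 complete.
Predecessor durations: [9]
ES = 9 = 9

9


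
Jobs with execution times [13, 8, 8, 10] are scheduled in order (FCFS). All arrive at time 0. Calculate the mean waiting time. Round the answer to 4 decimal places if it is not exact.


FCFS order (as given): [13, 8, 8, 10]
Waiting times:
  Job 1: wait = 0
  Job 2: wait = 13
  Job 3: wait = 21
  Job 4: wait = 29
Sum of waiting times = 63
Average waiting time = 63/4 = 15.75

15.75


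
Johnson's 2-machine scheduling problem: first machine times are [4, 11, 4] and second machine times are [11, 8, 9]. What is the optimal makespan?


Apply Johnson's rule:
  Group 1 (a <= b): [(1, 4, 11), (3, 4, 9)]
  Group 2 (a > b): [(2, 11, 8)]
Optimal job order: [1, 3, 2]
Schedule:
  Job 1: M1 done at 4, M2 done at 15
  Job 3: M1 done at 8, M2 done at 24
  Job 2: M1 done at 19, M2 done at 32
Makespan = 32

32


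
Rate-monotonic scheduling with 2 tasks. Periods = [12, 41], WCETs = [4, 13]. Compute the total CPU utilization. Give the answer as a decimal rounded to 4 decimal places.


Compute individual utilizations (exact fractions):
  Task 1: C/T = 4/12 = 1/3 (approx. 0.3333)
  Task 2: C/T = 13/41 (approx. 0.3171)
Total utilization U = 1/3 + 13/41 = 80/123
Rounded to 4 decimal places: U = 0.6504
RM (Liu & Layland) bound for 2 tasks = 0.828427; compare with U = 80/123 (approx. 0.650407)
U <= bound, so schedulable by RM sufficient condition.

0.6504


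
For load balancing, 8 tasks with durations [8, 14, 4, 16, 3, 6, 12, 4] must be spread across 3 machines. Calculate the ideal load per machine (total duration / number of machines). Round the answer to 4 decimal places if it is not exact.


Total processing time = 8 + 14 + 4 + 16 + 3 + 6 + 12 + 4 = 67
Number of machines = 3
Ideal balanced load = 67 / 3 = 22.3333

22.3333


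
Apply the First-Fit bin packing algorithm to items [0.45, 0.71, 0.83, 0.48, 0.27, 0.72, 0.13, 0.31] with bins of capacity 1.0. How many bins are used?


Place items sequentially using First-Fit:
  Item 0.45 -> new Bin 1
  Item 0.71 -> new Bin 2
  Item 0.83 -> new Bin 3
  Item 0.48 -> Bin 1 (now 0.93)
  Item 0.27 -> Bin 2 (now 0.98)
  Item 0.72 -> new Bin 4
  Item 0.13 -> Bin 3 (now 0.96)
  Item 0.31 -> new Bin 5
Total bins used = 5

5


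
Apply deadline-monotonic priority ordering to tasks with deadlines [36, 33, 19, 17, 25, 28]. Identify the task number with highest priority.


Sort tasks by relative deadline (ascending):
  Task 4: deadline = 17
  Task 3: deadline = 19
  Task 5: deadline = 25
  Task 6: deadline = 28
  Task 2: deadline = 33
  Task 1: deadline = 36
Priority order (highest first): [4, 3, 5, 6, 2, 1]
Highest priority task = 4

4


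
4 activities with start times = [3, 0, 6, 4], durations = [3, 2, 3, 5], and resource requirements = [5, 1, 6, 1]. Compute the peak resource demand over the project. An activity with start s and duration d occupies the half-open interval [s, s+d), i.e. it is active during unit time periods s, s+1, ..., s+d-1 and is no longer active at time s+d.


Each activity i is active on [start_i, start_i + duration_i).
Compute total resource usage per time slot:
  t=0: active resources = [1], total = 1
  t=1: active resources = [1], total = 1
  t=2: active resources = [], total = 0
  t=3: active resources = [5], total = 5
  t=4: active resources = [5, 1], total = 6
  t=5: active resources = [5, 1], total = 6
  t=6: active resources = [6, 1], total = 7
  t=7: active resources = [6, 1], total = 7
  t=8: active resources = [6, 1], total = 7
Peak resource demand = 7

7


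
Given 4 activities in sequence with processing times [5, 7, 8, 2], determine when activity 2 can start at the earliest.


Activity 2 starts after activities 1 through 1 complete.
Predecessor durations: [5]
ES = 5 = 5

5


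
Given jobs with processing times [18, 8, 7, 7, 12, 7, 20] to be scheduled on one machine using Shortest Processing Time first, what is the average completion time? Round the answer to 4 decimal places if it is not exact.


Sort jobs by processing time (SPT order): [7, 7, 7, 8, 12, 18, 20]
Compute completion times sequentially:
  Job 1: processing = 7, completes at 7
  Job 2: processing = 7, completes at 14
  Job 3: processing = 7, completes at 21
  Job 4: processing = 8, completes at 29
  Job 5: processing = 12, completes at 41
  Job 6: processing = 18, completes at 59
  Job 7: processing = 20, completes at 79
Sum of completion times = 250
Average completion time = 250/7 = 35.7143

35.7143


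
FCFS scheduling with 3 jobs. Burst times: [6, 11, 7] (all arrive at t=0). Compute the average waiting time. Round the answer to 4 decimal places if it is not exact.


FCFS order (as given): [6, 11, 7]
Waiting times:
  Job 1: wait = 0
  Job 2: wait = 6
  Job 3: wait = 17
Sum of waiting times = 23
Average waiting time = 23/3 = 7.6667

7.6667


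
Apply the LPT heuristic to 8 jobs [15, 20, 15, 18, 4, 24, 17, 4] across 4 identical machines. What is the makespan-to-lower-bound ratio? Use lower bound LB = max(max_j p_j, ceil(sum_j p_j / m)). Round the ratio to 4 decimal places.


LPT order: [24, 20, 18, 17, 15, 15, 4, 4]
Machine loads after assignment: [28, 24, 33, 32]
LPT makespan = 33
Lower bound = max(max_job, ceil(total/4)) = max(24, 30) = 30
Ratio = 33 / 30 = 1.1

1.1


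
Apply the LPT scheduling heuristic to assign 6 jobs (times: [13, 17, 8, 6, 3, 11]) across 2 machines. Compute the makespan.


Sort jobs in decreasing order (LPT): [17, 13, 11, 8, 6, 3]
Assign each job to the least loaded machine:
  Machine 1: jobs [17, 8, 3], load = 28
  Machine 2: jobs [13, 11, 6], load = 30
Makespan = max load = 30

30


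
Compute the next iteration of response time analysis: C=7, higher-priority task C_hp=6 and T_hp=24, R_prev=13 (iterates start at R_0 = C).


R_next = C + ceil(R_prev / T_hp) * C_hp
ceil(13 / 24) = ceil(0.5417) = 1
Interference = 1 * 6 = 6
R_next = 7 + 6 = 13
R_next = R_prev, so the iteration has converged (response time = 13).

13


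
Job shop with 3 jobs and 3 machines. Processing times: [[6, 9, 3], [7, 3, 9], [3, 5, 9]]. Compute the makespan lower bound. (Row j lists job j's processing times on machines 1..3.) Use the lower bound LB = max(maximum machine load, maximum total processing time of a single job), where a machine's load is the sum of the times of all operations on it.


Machine loads:
  Machine 1: 6 + 7 + 3 = 16
  Machine 2: 9 + 3 + 5 = 17
  Machine 3: 3 + 9 + 9 = 21
Max machine load = 21
Job totals:
  Job 1: 18
  Job 2: 19
  Job 3: 17
Max job total = 19
Lower bound = max(21, 19) = 21

21


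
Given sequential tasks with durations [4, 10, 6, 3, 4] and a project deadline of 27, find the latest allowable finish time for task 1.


LF(activity 1) = deadline - sum of successor durations
Successors: activities 2 through 5 with durations [10, 6, 3, 4]
Sum of successor durations = 23
LF = 27 - 23 = 4

4


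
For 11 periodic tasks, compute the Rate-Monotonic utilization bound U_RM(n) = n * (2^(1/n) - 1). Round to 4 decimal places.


Compute 2^(1/11) = 1.0650410894
Subtract 1: 1.0650410894 - 1 = 0.0650410894
Multiply by n: 11 * 0.0650410894 = 0.7154519834
Round to 4 dp: 0.7155

0.7155


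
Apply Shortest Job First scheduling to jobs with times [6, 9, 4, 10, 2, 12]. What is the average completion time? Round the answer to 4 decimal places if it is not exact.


SJF order (ascending): [2, 4, 6, 9, 10, 12]
Completion times:
  Job 1: burst=2, C=2
  Job 2: burst=4, C=6
  Job 3: burst=6, C=12
  Job 4: burst=9, C=21
  Job 5: burst=10, C=31
  Job 6: burst=12, C=43
Average completion = 115/6 = 19.1667

19.1667


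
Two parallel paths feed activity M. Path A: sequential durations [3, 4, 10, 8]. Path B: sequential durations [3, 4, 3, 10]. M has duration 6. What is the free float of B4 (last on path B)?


ES(B4) = sum of predecessors on chain B = 10
EF(B4) = ES + duration = 10 + 10 = 20
Successor of B4 is M. ES(M) = max(sum(A), sum(B)) = max(25, 20) = 25
Free float = ES(successor) - EF(current) = 25 - 20 = 5

5


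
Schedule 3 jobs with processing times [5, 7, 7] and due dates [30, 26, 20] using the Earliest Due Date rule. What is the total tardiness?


Sort by due date (EDD order): [(7, 20), (7, 26), (5, 30)]
Compute completion times and tardiness:
  Job 1: p=7, d=20, C=7, tardiness=max(0,7-20)=0
  Job 2: p=7, d=26, C=14, tardiness=max(0,14-26)=0
  Job 3: p=5, d=30, C=19, tardiness=max(0,19-30)=0
Total tardiness = 0

0
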